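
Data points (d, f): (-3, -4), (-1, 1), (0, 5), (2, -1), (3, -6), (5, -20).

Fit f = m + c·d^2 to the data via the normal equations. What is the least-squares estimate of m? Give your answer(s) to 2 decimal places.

m = 3.32

Compute the Gram sums: Σ1 = 6, Σd^2 = 48, Σd^2·d^2 = 804.
For Aᵀf: Σf = -25, Σd^2·f = -593.
So AᵀA·[m, c]ᵀ = Aᵀf: [[6, 48]; [48, 804]]·[m, c]ᵀ = [-25, -593]ᵀ.
Eliminating c: 804·(row 1) − 48·(row 2) gives 2520·m = 804·(-25) − 48·(-593) = 8364, so m = 697/210.
Then c = ((-593) − 48·(697/210))/804 = -131/140.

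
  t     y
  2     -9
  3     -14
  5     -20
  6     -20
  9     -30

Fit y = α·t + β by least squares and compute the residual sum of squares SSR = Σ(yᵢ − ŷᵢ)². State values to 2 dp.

SSR = 6.37

With design matrix M, MᵀM = [[155, 25]; [25, 5]] and Mᵀy = [-550, -93]ᵀ.
Eliminating β: 5·(row 1) − 25·(row 2) gives 150·α = 5·(-550) − 25·(-93) = -425, so α = -17/6.
Then β = ((-93) − 25·(-17/6))/5 = -133/30.
Residuals: 11/10, -16/15, -7/5, 43/30, -1/15; SSR = 191/30.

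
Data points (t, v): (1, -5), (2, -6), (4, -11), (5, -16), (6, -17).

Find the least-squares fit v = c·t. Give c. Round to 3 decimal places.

c = -2.963

From the data, Σt·t = 82.
Moment sums: Σt·v = -243.
So XᵀX·[c]ᵀ = Xᵀv: [[82]]·[c]ᵀ = [-243]ᵀ.
c = (-243)/82 = -2.96341.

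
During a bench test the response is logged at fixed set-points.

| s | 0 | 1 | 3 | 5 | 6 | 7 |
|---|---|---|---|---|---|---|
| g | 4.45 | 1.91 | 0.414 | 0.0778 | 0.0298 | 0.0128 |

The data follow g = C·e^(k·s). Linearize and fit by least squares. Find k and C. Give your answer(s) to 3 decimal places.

Linearized form: ln g = k·s + ln C. From the 6 transformed points,
Over the data: Σs = 22.0000, Σ(s)² = 120.0000, Σln g = -9.1671, Σs·ln g = -66.3543.
Normal system: [[120.0000, 22.0000]; [22.0000, 6]]·[k, ln C]ᵀ = [-66.3543, -9.1671]ᵀ.
Solving (det = 236.0000): k = -0.83242, ln C = 1.52436, so C = exp(1.52436) = 4.59218.

k = -0.832, C = 4.592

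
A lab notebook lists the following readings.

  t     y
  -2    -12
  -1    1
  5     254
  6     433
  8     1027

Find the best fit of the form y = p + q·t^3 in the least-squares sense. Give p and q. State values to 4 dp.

Normal-equation sums: Σ1 = 5, Σt^3 = 844, Σt^3·t^3 = 324490.
Moment sums: Σy = 1703, Σt^3·y = 651197.
Determinant 5·324490 − 844² = 910114.
p = (1703·324490 − 844·651197)/910114 = 1498101/455057; q = (5·651197 − 844·1703)/910114 = 1818653/910114.

p = 3.2921, q = 1.9983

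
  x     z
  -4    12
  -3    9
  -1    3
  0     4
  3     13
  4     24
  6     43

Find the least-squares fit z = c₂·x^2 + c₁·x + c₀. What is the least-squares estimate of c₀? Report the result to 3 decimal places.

c₀ = 3.417

Forming MᵀM = [[1971, 215, 87]; [215, 87, 5]; [87, 5, 7]] and Mᵀz = [2325, 315, 108]ᵀ gives MᵀM·[c₂, c₁, c₀]ᵀ = Mᵀz.
Row-reducing yields c₂ = 159699/178018, c₁ = 214935/178018, c₀ = 304104/89009.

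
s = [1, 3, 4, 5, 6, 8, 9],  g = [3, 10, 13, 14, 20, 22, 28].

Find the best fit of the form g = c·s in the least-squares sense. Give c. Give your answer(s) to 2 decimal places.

Normal-equation sums: Σs·s = 232.
For Aᵀg: Σs·g = 703.
Normal equations: [[232]]·[c]ᵀ = [703]ᵀ.
c = 703/232 = 3.03017.

c = 3.03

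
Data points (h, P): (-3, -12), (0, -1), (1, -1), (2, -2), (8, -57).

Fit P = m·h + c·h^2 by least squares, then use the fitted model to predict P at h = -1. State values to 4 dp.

P̂ = -1.9397

Compute the Gram sums: Σh·h = 78, Σh·h^2 = 494, Σh^2·h^2 = 4194.
Moment sums: Σh·P = -425, Σh^2·P = -3765.
Eliminating c: 4194·(row 1) − 494·(row 2) gives 83096·m = 4194·(-425) − 494·(-3765) = 77460, so m = 19365/20774.
Then c = ((-3765) − 494·(19365/20774))/4194 = -805/799.
At h = -1: P̂ = (19365/20774)·(-1) + (-805/799)·(1) = -40295/20774.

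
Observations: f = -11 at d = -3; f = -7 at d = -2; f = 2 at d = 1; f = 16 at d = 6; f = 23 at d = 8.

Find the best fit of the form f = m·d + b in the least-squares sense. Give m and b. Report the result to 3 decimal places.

Sums needed: Σd·d = 114, Σd = 10, Σ1 = 5.
Moment sums: Σd·f = 329, Σf = 23.
Eliminating b: 5·(row 1) − 10·(row 2) gives 470·m = 5·329 − 10·23 = 1415, so m = 283/94.
Then b = (23 − 10·(283/94))/5 = -334/235.

m = 3.011, b = -1.421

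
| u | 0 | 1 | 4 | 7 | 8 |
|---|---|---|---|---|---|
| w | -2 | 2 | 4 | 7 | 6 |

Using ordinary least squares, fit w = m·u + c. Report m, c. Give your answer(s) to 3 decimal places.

m = 0.940, c = -0.360

Sums needed: Σu·u = 130, Σu = 20, Σ1 = 5.
Right-hand side: Σu·w = 115, Σw = 17.
XᵀX·[m, c]ᵀ = Xᵀw becomes [[130, 20]; [20, 5]]·[m, c]ᵀ = [115, 17]ᵀ.
Eliminating c: 5·(row 1) − 20·(row 2) gives 250·m = 5·115 − 20·17 = 235, so m = 47/50.
Then c = (17 − 20·(47/50))/5 = -9/25.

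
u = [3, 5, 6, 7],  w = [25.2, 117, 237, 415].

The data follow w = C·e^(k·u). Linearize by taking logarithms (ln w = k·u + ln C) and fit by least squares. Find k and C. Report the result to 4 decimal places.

Linearized form: ln w = k·u + ln C. From the 4 transformed points,
Σu = 21.0000, Σ(u)² = 119.0000, Σln w = 19.4854, Σu·ln w = 108.4977.
Equations: 119.0000·k + 21.0000·ln C = 108.4977;  21.0000·k + 4·ln C = 19.4854.
Δ = 119.0000·4 − (21.0000)² = 35.0000; k = (108.4977·4 − 21.0000·19.4854)/35.0000 = 0.70852, ln C = (119.0000·19.4854 − 21.0000·108.4977)/35.0000 = 1.15159, so C = exp(1.15159) = 3.16320.

k = 0.7085, C = 3.1632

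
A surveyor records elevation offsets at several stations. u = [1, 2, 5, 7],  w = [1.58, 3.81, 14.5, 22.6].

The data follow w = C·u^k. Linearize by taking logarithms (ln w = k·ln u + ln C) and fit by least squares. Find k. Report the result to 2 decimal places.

Taking logs, ln w = k·ln u + ln C, so regress ln w on ln u.
Sums: Σln u = 4.2485, Σ(ln u)² = 6.8573, Σln w = 7.5872, Σln u·ln w = 11.2983.
Normal system: [[6.8573, 4.2485]; [4.2485, 4]]·[k, ln C]ᵀ = [11.2983, 7.5872]ᵀ.
Slope k = (n·Σln u·ln w − Σln u·Σln w)/(n·Σ(ln u)² − (Σln u)²) = (4·11.2983 − 4.2485·7.5872)/9.3795 = 1.38165; ln C = (Σln w − k·Σln u)/n = 0.42931.

k = 1.38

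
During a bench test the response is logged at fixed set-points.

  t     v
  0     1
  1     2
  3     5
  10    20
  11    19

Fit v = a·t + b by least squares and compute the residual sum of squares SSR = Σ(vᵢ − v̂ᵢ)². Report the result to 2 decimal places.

SSR = 5.04

Compute the Gram sums: Σt·t = 231, Σt = 25, Σ1 = 5.
And Σt·v = 426, Σv = 47.
det = 231·5 − 25² = 530.
a = (426·5 − 25·47)/530 = 191/106; b = (231·47 − 25·426)/530 = 207/530.
Residuals: 323/530, -51/265, -211/265, 843/530, -321/265; SSR = 2671/530.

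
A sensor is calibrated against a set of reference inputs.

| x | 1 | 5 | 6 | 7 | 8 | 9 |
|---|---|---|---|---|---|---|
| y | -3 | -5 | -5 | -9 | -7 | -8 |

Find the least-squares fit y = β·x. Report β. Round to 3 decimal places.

From the data, Σx·x = 256.
For Aᵀy: Σx·y = -249.
AᵀA·[β]ᵀ = Aᵀy becomes [[256]]·[β]ᵀ = [-249]ᵀ.
β = (-249)/256 = -0.972656.

β = -0.973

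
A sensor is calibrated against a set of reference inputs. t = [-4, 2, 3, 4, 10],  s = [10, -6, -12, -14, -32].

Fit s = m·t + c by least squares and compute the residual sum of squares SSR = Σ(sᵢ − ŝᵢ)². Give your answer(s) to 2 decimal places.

SSR = 4.76

MᵀM·[m, c]ᵀ = Mᵀs reads: 145·m + 15·c = -464;  15·m + 5·c = -54.
(Σt·t = 145, Σt = 15, Σ1 = 5, Σt·s = -464, Σs = -54.)
det = 145·5 − 15² = 500.
m = ((-464)·5 − 15·(-54))/500 = -151/50; c = (145·(-54) − 15·(-464))/500 = -87/50.
Residuals: -17/50, 89/50, -6/5, -9/50, -3/50; SSR = 119/25.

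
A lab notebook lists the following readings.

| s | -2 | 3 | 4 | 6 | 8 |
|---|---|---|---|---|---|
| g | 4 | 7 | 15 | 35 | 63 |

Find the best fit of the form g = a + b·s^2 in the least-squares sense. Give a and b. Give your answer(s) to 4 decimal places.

a = -0.9466, b = 0.9979

With design matrix M, MᵀM = [[5, 129]; [129, 5745]] and Mᵀg = [124, 5611]ᵀ.
Eliminating b: 5745·(row 1) − 129·(row 2) gives 12084·a = 5745·124 − 129·5611 = -11439, so a = -3813/4028.
Then b = (5611 − 129·(-3813/4028))/5745 = 12059/12084.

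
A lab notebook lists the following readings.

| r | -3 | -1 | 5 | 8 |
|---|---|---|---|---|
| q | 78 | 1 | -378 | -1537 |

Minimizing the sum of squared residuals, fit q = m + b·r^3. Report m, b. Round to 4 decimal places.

m = -2.7141, b = -2.9970

The normal system MᵀM·[m, b]ᵀ = Mᵀq is [[4, 609]; [609, 278499]]·[m, b]ᵀ = [-1836, -836301]ᵀ.
Eliminating b: 278499·(row 1) − 609·(row 2) gives 743115·m = 278499·(-1836) − 609·(-836301) = -2016855, so m = -134457/49541.
Then b = ((-836301) − 609·(-134457/49541))/278499 = -148472/49541.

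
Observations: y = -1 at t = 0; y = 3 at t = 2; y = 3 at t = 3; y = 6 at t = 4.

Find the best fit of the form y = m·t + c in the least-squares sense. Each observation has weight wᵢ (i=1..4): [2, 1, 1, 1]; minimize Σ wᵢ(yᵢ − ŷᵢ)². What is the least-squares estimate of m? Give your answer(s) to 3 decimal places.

Setting ∂/∂m … = 0 gives: 29·m + 9·c = 39;  9·m + 5·c = 10.
(Σwᵢ·t·t = 29, Σwᵢ·t = 9, Σwᵢ·1 = 5, Σwᵢ·t·y = 39, Σwᵢ·y = 10.)
det = 29·5 − 9² = 64.
m = (39·5 − 9·10)/64 = 105/64; c = (29·10 − 9·39)/64 = -61/64.

m = 1.641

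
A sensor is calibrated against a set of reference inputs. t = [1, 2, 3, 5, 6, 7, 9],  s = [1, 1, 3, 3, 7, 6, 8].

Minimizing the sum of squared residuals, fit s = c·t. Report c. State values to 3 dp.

c = 0.893

XᵀX·[c]ᵀ = Xᵀs reads: 205·c = 183.
Hence c = 183 / 205 ≈ 0.892683.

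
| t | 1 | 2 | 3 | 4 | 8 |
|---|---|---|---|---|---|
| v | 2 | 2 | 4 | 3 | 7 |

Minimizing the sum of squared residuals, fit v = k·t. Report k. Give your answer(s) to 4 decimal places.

The normal system MᵀM·[k]ᵀ = Mᵀv is [[94]]·[k]ᵀ = [86]ᵀ.
Hence k = 86 / 94 ≈ 0.914894.

k = 0.9149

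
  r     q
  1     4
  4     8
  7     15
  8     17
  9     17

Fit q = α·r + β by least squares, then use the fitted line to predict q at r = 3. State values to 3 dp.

q̂ = 7.215

Forming AᵀA = [[211, 29]; [29, 5]] and Aᵀq = [430, 61]ᵀ gives AᵀA·[α, β]ᵀ = Aᵀq.
Eliminating β: 5·(row 1) − 29·(row 2) gives 214·α = 5·430 − 29·61 = 381, so α = 381/214.
Then β = (61 − 29·(381/214))/5 = 401/214.
At r = 3: q̂ = (381/214)·(3) + (401/214)·(1) = 772/107.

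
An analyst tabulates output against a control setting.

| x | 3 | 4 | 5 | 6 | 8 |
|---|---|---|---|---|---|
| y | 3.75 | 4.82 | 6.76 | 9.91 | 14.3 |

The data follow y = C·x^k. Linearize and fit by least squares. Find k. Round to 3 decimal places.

k = 1.423

With ln yᵢ as the transformed response and ln xᵢ as the regressor:
Over the data: Σln x = 7.9655, Σ(ln x)² = 13.2535, Σln y = 9.7594, Σln x·ln y = 16.3494.
Normal system: [[13.2535, 7.9655]; [7.9655, 5]]·[k, ln C]ᵀ = [16.3494, 9.7594]ᵀ.
Slope k = (n·Σln x·ln y − Σln x·Σln y)/(n·Σ(ln x)² − (Σln x)²) = (5·16.3494 − 7.9655·9.7594)/2.8177 = 1.42262; ln C = (Σln y − k·Σln x)/n = -0.31451.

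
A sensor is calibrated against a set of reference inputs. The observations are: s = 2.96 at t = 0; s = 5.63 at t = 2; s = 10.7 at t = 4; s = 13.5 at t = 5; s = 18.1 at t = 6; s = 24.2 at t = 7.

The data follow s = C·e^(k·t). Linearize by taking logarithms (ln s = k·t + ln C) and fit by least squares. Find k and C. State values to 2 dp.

k = 0.30, C = 3.05

Taking logs, ln s = k·t + ln C, so regress ln s on t.
Σt = 24.0000, Σ(t)² = 130.0000, Σln s = 13.8685, Σt·ln s = 65.6306.
Equations: 130.0000·k + 24.0000·ln C = 65.6306;  24.0000·k + 6·ln C = 13.8685.
Δ = 130.0000·6 − (24.0000)² = 204.0000; k = (65.6306·6 − 24.0000·13.8685)/204.0000 = 0.29872, ln C = (130.0000·13.8685 − 24.0000·65.6306)/204.0000 = 1.11652, so C = exp(1.11652) = 3.05421.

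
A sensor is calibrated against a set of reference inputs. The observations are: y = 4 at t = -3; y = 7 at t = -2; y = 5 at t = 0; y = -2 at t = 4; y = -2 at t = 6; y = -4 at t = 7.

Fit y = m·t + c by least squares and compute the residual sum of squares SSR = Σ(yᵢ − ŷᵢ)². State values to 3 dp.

SSR = 13.333

The normal system AᵀA·[m, c]ᵀ = Aᵀy is [[114, 12]; [12, 6]]·[m, c]ᵀ = [-74, 8]ᵀ.
det = 114·6 − 12² = 540.
m = ((-74)·6 − 12·8)/540 = -1; c = (114·8 − 12·(-74))/540 = 10/3.
Residuals: -7/3, 5/3, 5/3, -4/3, 2/3, -1/3; SSR = 40/3.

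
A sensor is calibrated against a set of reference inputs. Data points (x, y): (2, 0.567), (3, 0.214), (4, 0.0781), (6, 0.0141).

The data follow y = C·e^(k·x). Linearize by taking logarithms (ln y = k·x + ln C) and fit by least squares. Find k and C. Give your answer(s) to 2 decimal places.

With ln yᵢ as the transformed response and xᵢ as the regressor:
Σx = 15.0000, Σ(x)² = 65.0000, Σln y = -8.9205, Σx·ln y = -41.5287.
Equations: 65.0000·k + 15.0000·ln C = -41.5287;  15.0000·k + 4·ln C = -8.9205.
Solving (det = 35.0000): k = -0.92305, ln C = 1.23132, so C = exp(1.23132) = 3.42575.

k = -0.92, C = 3.43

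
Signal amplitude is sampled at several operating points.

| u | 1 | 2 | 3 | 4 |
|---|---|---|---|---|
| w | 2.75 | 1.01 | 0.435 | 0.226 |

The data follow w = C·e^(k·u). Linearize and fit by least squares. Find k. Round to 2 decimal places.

k = -0.83

Taking logs, ln w = k·u + ln C, so regress ln w on u.
Σu = 10.0000, Σ(u)² = 30.0000, Σln w = -1.2981, Σu·ln w = -7.4146.
Equations: 30.0000·k + 10.0000·ln C = -7.4146;  10.0000·k + 4·ln C = -1.2981.
Slope k = (n·Σu·ln w − Σu·Σln w)/(n·Σ(u)² − (Σu)²) = (4·-7.4146 − 10.0000·-1.2981)/20.0000 = -0.83388; ln C = (Σln w − k·Σu)/n = 1.76019.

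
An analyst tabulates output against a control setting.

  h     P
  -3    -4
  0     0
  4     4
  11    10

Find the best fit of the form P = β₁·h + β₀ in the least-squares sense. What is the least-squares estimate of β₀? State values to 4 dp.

Compute the Gram sums: Σh·h = 146, Σh = 12, Σ1 = 4.
Moment sums: Σh·P = 138, ΣP = 10.
det = 146·4 − 12² = 440.
β₁ = (138·4 − 12·10)/440 = 54/55; β₀ = (146·10 − 12·138)/440 = -49/110.

β₀ = -0.4455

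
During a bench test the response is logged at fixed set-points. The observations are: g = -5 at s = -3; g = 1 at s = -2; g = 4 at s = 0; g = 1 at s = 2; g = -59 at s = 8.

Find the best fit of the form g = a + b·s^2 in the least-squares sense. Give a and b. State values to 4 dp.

a = 4.4691, b = -0.9919

XᵀX·[a, b]ᵀ = Xᵀg reads: 5·a + 81·b = -58;  81·a + 4209·b = -3813.
(Σ1 = 5, Σs^2 = 81, Σs^2·s^2 = 4209, Σg = -58, Σs^2·g = -3813.)
Eliminating b: 4209·(row 1) − 81·(row 2) gives 14484·a = 4209·(-58) − 81·(-3813) = 64731, so a = 21577/4828.
Then b = ((-3813) − 81·(21577/4828))/4209 = -4789/4828.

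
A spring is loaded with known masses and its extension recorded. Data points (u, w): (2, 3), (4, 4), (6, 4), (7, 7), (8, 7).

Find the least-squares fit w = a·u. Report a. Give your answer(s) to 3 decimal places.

a = 0.893

Entries of XᵀX: Σu·u = 169.
Right-hand side: Σu·w = 151.
Normal equations: [[169]]·[a]ᵀ = [151]ᵀ.
a = 151/169 = 0.893491.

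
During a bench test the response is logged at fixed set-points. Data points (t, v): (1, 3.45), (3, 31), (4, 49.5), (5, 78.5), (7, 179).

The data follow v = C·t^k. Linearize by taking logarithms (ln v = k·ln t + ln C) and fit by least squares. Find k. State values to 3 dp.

With ln vᵢ as the transformed response and ln tᵢ as the regressor:
Sums: Σln t = 6.0403, Σ(ln t)² = 9.5056, Σln v = 18.1248, Σln t·ln v = 26.2982.
Normal system: [[9.5056, 6.0403]; [6.0403, 5]]·[k, ln C]ᵀ = [26.2982, 18.1248]ᵀ.
Solving (det = 11.0434): k = 1.99328, ln C = 1.21698.

k = 1.993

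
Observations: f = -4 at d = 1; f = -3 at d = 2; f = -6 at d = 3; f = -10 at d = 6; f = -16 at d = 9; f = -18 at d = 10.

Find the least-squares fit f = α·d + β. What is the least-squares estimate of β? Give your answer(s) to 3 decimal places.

β = -0.929

With design matrix M, MᵀM = [[231, 31]; [31, 6]] and Mᵀf = [-412, -57]ᵀ.
det = 231·6 − 31² = 425.
α = ((-412)·6 − 31·(-57))/425 = -141/85; β = (231·(-57) − 31·(-412))/425 = -79/85.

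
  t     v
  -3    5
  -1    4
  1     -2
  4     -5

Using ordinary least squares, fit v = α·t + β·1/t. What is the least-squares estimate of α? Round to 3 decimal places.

α = -1.252

Forming AᵀA = [[27, 4]; [4, 313/144]] and Aᵀv = [-41, -107/12]ᵀ gives AᵀA·[α, β]ᵀ = Aᵀv.
det = 27·(313/144) − 4² = 683/16.
α = ((-41)·(313/144) − 4·(-107/12))/(683/16) = -7697/6147; β = (27·(-107/12) − 4·(-41))/(683/16) = -1228/683.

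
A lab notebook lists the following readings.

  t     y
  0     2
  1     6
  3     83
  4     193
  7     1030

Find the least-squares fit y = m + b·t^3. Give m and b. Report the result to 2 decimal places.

AᵀA·[m, b]ᵀ = Aᵀy reads: 5·m + 435·b = 1314;  435·m + 122475·b = 367889.
Eliminating b: 122475·(row 1) − 435·(row 2) gives 423150·m = 122475·1314 − 435·367889 = 900435, so m = 60029/28210.
Then b = (367889 − 435·(60029/28210))/122475 = 253571/84630.

m = 2.13, b = 3.00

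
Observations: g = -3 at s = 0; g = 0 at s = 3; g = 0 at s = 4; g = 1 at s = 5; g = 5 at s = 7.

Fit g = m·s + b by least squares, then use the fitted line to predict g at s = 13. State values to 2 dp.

ĝ = 10.42

Entries of MᵀM: Σs·s = 99, Σs = 19, Σ1 = 5.
Right-hand side: Σs·g = 40, Σg = 3.
MᵀM·[m, b]ᵀ = Mᵀg becomes [[99, 19]; [19, 5]]·[m, b]ᵀ = [40, 3]ᵀ.
det = 99·5 − 19² = 134.
m = (40·5 − 19·3)/134 = 143/134; b = (99·3 − 19·40)/134 = -463/134.
At s = 13: ĝ = (143/134)·(13) + (-463/134)·(1) = 698/67.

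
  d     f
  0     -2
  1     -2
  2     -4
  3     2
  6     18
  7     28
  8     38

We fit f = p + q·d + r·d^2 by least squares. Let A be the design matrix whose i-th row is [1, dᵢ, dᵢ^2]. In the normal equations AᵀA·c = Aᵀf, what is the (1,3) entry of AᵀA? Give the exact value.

Row 1 ↔ basis 1, column 3 ↔ basis d^2, so (AᵀA)_{1,3} = Σᵢ d^2 = (1)·(0) + (1)·(1) + (1)·(4) + (1)·(9) + (1)·(36) + (1)·(49) + (1)·(64) = 163.

163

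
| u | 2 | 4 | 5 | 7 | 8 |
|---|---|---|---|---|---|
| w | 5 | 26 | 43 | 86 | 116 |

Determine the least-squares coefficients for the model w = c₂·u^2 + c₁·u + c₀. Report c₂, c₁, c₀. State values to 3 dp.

With design matrix M, MᵀM = [[7394, 1052, 158]; [1052, 158, 26]; [158, 26, 5]] and Mᵀw = [13149, 1859, 276]ᵀ.
Row-reducing yields c₂ = 131/66, c₁ = -97/66, c₀ = 4/33.

c₂ = 1.985, c₁ = -1.470, c₀ = 0.121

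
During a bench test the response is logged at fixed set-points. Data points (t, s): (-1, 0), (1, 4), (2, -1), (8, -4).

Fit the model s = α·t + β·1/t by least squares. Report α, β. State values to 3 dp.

α = -0.561, β = 2.314

The normal system MᵀM·[α, β]ᵀ = Mᵀs is [[70, 4]; [4, 145/64]]·[α, β]ᵀ = [-30, 3]ᵀ.
Eliminating β: (145/64)·(row 1) − 4·(row 2) gives (4563/32)·α = (145/64)·(-30) − 4·3 = -2559/32, so α = -853/1521.
Then β = (3 − 4·(-853/1521))/(145/64) = 3520/1521.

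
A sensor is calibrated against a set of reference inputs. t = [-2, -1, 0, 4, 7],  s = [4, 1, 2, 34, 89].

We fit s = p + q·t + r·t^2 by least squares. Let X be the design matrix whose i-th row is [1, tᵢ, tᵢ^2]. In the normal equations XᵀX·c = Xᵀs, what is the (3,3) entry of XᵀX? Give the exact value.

2674

Row 3 ↔ basis t^2, column 3 ↔ basis t^2, so (XᵀX)_{3,3} = Σᵢ (t^2)·(t^2) = (4)·(4) + (1)·(1) + (0)·(0) + (16)·(16) + (49)·(49) = 2674.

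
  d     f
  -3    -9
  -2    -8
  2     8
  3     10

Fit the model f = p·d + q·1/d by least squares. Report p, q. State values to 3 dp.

Compute the Gram sums: Σd·d = 26, Σd·1/d = 4, Σ1/d·1/d = 13/18.
Right-hand side: Σd·f = 89, Σ1/d·f = 43/3.
Δ = 26·(13/18) − 4² = 25/9.
p = (89·(13/18) − 4·(43/3))/(25/9) = 5/2; q = (26·(43/3) − 4·89)/(25/9) = 6.

p = 2.500, q = 6.000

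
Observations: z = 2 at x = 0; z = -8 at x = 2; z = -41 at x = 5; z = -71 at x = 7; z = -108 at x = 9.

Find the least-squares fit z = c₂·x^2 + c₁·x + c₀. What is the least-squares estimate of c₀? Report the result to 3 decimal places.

The normal system AᵀA·[c₂, c₁, c₀]ᵀ = Aᵀz is [[9603, 1205, 159]; [1205, 159, 23]; [159, 23, 5]]·[c₂, c₁, c₀]ᵀ = [-13284, -1690, -226]ᵀ.
Inverting the 3×3 Gram matrix, [c₂, c₁, c₀]ᵀ = [-20427/21991, -87006/21991, 55813/21991]ᵀ.

c₀ = 2.538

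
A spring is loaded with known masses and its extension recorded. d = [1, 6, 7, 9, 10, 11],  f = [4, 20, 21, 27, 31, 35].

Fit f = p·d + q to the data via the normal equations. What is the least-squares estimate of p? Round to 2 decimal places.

Sums needed: Σd·d = 388, Σd = 44, Σ1 = 6.
Right-hand side: Σd·f = 1209, Σf = 138.
XᵀX·[p, q]ᵀ = Xᵀf becomes [[388, 44]; [44, 6]]·[p, q]ᵀ = [1209, 138]ᵀ.
Δ = 388·6 − 44² = 392.
p = (1209·6 − 44·138)/392 = 591/196; q = (388·138 − 44·1209)/392 = 87/98.

p = 3.02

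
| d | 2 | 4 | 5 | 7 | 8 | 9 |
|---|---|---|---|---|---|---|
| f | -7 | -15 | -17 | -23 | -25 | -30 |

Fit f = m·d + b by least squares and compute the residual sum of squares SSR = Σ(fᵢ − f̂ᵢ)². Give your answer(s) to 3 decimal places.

SSR = 3.742

The normal equations are: 239·m + 35·b = -790;  35·m + 6·b = -117.
Δ = 239·6 − 35² = 209.
m = ((-790)·6 − 35·(-117))/209 = -645/209; b = (239·(-117) − 35·(-790))/209 = -313/209.
Residuals: 140/209, -22/19, -15/209, 21/209, 248/209, -8/11; SSR = 782/209.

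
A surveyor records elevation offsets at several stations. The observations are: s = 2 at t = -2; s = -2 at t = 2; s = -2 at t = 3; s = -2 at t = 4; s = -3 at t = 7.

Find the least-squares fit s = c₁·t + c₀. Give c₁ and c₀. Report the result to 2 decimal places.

c₁ = -0.55, c₀ = 0.13

Forming AᵀA = [[82, 14]; [14, 5]] and Aᵀs = [-43, -7]ᵀ gives AᵀA·[c₁, c₀]ᵀ = Aᵀs.
Eliminating c₀: 5·(row 1) − 14·(row 2) gives 214·c₁ = 5·(-43) − 14·(-7) = -117, so c₁ = -117/214.
Then c₀ = ((-7) − 14·(-117/214))/5 = 14/107.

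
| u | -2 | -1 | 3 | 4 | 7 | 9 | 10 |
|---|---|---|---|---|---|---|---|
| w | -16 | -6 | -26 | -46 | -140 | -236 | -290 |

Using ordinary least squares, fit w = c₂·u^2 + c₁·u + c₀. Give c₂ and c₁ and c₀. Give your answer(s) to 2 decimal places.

c₂ = -2.99, c₁ = 1.04, c₀ = -2.01

MᵀM·[c₂, c₁, c₀]ᵀ = Mᵀw reads: 19316·c₂ + 2154·c₁ + 260·c₀ = -56016;  2154·c₂ + 260·c₁ + 30·c₀ = -6228;  260·c₂ + 30·c₁ + 7·c₀ = -760.
(Σu^2·u^2 = 19316, Σu^2·u = 2154, Σu^2 = 260, Σu·u = 260, Σu = 30, Σ1 = 7, Σu^2·w = -56016, Σu·w = -6228, Σw = -760.)
Solving the 3×3 system (Gaussian elimination) gives c₂ = -985634/329777, c₁ = 342828/329777, c₀ = -664360/329777.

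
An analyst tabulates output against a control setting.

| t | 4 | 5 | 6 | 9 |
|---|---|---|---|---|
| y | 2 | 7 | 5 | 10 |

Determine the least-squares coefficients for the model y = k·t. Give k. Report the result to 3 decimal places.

The normal equations are: 158·k = 163.
Hence k = 163 / 158 ≈ 1.03165.

k = 1.032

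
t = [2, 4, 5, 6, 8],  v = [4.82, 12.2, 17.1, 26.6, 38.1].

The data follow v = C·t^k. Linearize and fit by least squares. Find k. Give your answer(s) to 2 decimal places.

k = 1.51

With ln vᵢ as the transformed response and ln tᵢ as the regressor:
Σln t = 7.5601, Σ(ln t)² = 12.5270, Σln v = 13.8344, Σln t·ln v = 22.5754.
Equations: 12.5270·k + 7.5601·ln C = 22.5754;  7.5601·k + 5·ln C = 13.8344.
Δ = 12.5270·5 − (7.5601)² = 5.4804; k = (22.5754·5 − 7.5601·13.8344)/5.4804 = 1.51228, ln C = (12.5270·13.8344 − 7.5601·22.5754)/5.4804 = 0.48028.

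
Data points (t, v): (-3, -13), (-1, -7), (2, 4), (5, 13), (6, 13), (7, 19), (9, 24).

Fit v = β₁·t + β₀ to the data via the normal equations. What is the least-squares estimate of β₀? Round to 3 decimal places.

The normal equations are: 205·β₁ + 25·β₀ = 546;  25·β₁ + 7·β₀ = 53.
(Σt·t = 205, Σt = 25, Σ1 = 7, Σt·v = 546, Σv = 53.)
Determinant 205·7 − 25² = 810.
β₁ = (546·7 − 25·53)/810 = 2497/810; β₀ = (205·53 − 25·546)/810 = -557/162.

β₀ = -3.438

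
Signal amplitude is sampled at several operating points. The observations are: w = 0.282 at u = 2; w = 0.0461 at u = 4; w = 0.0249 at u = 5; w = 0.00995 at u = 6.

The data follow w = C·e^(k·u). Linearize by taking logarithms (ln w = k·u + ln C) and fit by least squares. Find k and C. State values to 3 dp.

With ln wᵢ as the transformed response and uᵢ as the regressor:
Over the data: Σu = 17.0000, Σ(u)² = 81.0000, Σln w = -12.6459, Σu·ln w = -60.9650.
Normal system: [[81.0000, 17.0000]; [17.0000, 4]]·[k, ln C]ᵀ = [-60.9650, -12.6459]ᵀ.
Δ = 81.0000·4 − (17.0000)² = 35.0000; k = (-60.9650·4 − 17.0000·-12.6459)/35.0000 = -0.82515, ln C = (81.0000·-12.6459 − 17.0000·-60.9650)/35.0000 = 0.34544, so C = exp(0.34544) = 1.41261.

k = -0.825, C = 1.413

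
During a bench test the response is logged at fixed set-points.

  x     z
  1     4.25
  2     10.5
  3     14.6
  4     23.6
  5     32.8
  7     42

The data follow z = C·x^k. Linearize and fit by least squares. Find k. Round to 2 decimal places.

Linearized form: ln z = k·ln x + ln C. From the 6 transformed points,
Σln x = 6.7334, Σ(ln x)² = 9.9861, Σln z = 16.8687, Σln x·ln z = 21.8485.
Equations: 9.9861·k + 6.7334·ln C = 21.8485;  6.7334·k + 6·ln C = 16.8687.
Δ = 9.9861·6 − (6.7334)² = 14.5777; k = (21.8485·6 − 6.7334·16.8687)/14.5777 = 1.20097, ln C = (9.9861·16.8687 − 6.7334·21.8485)/14.5777 = 1.46368.

k = 1.20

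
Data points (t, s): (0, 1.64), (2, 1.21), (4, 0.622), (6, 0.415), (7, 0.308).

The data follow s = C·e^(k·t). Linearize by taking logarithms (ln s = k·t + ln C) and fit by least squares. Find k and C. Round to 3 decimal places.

Let Y = ln s. Fitting Y = k·t + ln C by least squares:
XᵀX = [[105.0000, 19.0000]; [19.0000, 5]], rhs = [-15.0385, -1.8466]ᵀ  (here Σt = 19.0000, Σ(t)² = 105.0000, Σln s = -1.8466, Σt·ln s = -15.0385).
Slope k = (n·Σt·ln s − Σt·Σln s)/(n·Σ(t)² − (Σt)²) = (5·-15.0385 − 19.0000·-1.8466)/164.0000 = -0.24455; ln C = (Σln s − k·Σt)/n = 0.55997, so C = exp(0.55997) = 1.75062.

k = -0.245, C = 1.751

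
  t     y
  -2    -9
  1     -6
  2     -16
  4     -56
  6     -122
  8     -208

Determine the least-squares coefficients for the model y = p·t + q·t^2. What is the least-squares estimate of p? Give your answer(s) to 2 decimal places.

Forming AᵀA = [[125, 793]; [793, 5681]] and Aᵀy = [-2640, -18706]ᵀ gives AᵀA·[p, q]ᵀ = Aᵀy.
Δ = 125·5681 − 793² = 81276.
p = ((-2640)·5681 − 793·(-18706))/81276 = -6307/3126; q = (125·(-18706) − 793·(-2640))/81276 = -122365/40638.

p = -2.02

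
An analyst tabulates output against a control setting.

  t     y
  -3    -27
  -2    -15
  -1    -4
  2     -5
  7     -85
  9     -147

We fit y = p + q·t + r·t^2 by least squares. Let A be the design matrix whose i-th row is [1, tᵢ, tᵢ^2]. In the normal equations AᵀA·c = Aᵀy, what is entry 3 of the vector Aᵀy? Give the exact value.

-16399

Entry 3 ↔ basis t^2, so (Aᵀy)_{3} = Σᵢ (t^2)·yᵢ = (9)·(-27) + (4)·(-15) + (1)·(-4) + (4)·(-5) + (49)·(-85) + (81)·(-147) = -16399.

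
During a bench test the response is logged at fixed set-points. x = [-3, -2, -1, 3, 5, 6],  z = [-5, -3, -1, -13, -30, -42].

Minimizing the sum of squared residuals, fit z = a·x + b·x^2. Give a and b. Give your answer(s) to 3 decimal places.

a = -1.070, b = -0.991

Sums needed: Σx·x = 84, Σx·x^2 = 332, Σx^2·x^2 = 2100.
And Σx·z = -419, Σx^2·z = -2437.
MᵀM·[a, b]ᵀ = Mᵀz becomes [[84, 332]; [332, 2100]]·[a, b]ᵀ = [-419, -2437]ᵀ.
Eliminating b: 2100·(row 1) − 332·(row 2) gives 66176·a = 2100·(-419) − 332·(-2437) = -70816, so a = -2213/2068.
Then b = ((-2437) − 332·(-2213/2068))/2100 = -1025/1034.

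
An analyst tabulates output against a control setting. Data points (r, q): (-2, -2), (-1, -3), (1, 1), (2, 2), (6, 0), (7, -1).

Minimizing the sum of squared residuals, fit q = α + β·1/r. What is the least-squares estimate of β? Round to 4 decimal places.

β = 2.3742

From the data, Σ1 = 6, Σ1/r = 13/42, Σ1/r·1/r = 4495/1764.
And Σq = -3, Σ1/r·q = 41/7.
AᵀA·[α, β]ᵀ = Aᵀq becomes [[6, 13/42]; [13/42, 4495/1764]]·[α, β]ᵀ = [-3, 41/7]ᵀ.
Eliminating β: (4495/1764)·(row 1) − (13/42)·(row 2) gives (26801/1764)·α = (4495/1764)·(-3) − (13/42)·(41/7) = -5561/588, so α = -16683/26801.
Then β = ((41/7) − (13/42)·(-16683/26801))/(4495/1764) = 63630/26801.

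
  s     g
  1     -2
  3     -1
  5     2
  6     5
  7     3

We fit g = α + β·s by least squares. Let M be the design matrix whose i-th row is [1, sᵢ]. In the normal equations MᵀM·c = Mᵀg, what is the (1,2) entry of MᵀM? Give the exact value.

22

Row 1 ↔ basis 1, column 2 ↔ basis s, so (MᵀM)_{1,2} = Σᵢ s = (1)·(1) + (1)·(3) + (1)·(5) + (1)·(6) + (1)·(7) = 22.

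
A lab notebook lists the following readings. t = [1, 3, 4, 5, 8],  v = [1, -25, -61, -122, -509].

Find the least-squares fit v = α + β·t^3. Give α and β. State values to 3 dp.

With design matrix A, AᵀA = [[5, 729]; [729, 282595]] and Aᵀv = [-716, -280436]ᵀ.
Δ = 5·282595 − 729² = 881534.
α = ((-716)·282595 − 729·(-280436))/881534 = 1049912/440767; β = (5·(-280436) − 729·(-716))/881534 = -440108/440767.

α = 2.382, β = -0.999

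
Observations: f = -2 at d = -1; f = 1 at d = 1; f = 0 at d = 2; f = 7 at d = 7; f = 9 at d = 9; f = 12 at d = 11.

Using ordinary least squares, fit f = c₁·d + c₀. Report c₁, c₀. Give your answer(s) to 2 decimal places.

Normal-equation sums: Σd·d = 257, Σd = 29, Σ1 = 6.
Right-hand side: Σd·f = 265, Σf = 27.
AᵀA·[c₁, c₀]ᵀ = Aᵀf becomes [[257, 29]; [29, 6]]·[c₁, c₀]ᵀ = [265, 27]ᵀ.
Δ = 257·6 − 29² = 701.
c₁ = (265·6 − 29·27)/701 = 807/701; c₀ = (257·27 − 29·265)/701 = -746/701.

c₁ = 1.15, c₀ = -1.06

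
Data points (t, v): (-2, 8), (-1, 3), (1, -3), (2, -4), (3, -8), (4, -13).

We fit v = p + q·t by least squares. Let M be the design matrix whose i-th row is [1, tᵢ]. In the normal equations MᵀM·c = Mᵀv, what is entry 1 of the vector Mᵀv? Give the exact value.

-17

Entry 1 ↔ basis 1, so (Mᵀv)_{1} = Σᵢ vᵢ = (1)·(8) + (1)·(3) + (1)·(-3) + (1)·(-4) + (1)·(-8) + (1)·(-13) = -17.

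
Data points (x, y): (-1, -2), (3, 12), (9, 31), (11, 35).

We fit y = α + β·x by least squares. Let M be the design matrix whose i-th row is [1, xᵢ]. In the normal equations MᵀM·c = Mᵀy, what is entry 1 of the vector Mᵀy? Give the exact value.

76

Entry 1 ↔ basis 1, so (Mᵀy)_{1} = Σᵢ yᵢ = (1)·(-2) + (1)·(12) + (1)·(31) + (1)·(35) = 76.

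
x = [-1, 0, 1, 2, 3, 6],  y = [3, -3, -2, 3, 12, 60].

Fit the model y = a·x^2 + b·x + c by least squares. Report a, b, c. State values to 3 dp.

Normal-equation sums: Σx^2·x^2 = 1395, Σx^2·x = 251, Σx^2 = 51, Σx·x = 51, Σx = 11, Σ1 = 6.
Moment sums: Σx^2·y = 2281, Σx·y = 397, Σy = 73.
Row-reducing yields a = 975/484, b = -4247/2420, c = -1052/605.

a = 2.014, b = -1.755, c = -1.739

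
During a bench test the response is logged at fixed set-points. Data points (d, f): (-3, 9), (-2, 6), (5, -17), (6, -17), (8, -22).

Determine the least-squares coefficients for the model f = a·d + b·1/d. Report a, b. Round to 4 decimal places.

Setting ∂/∂a … = 0 gives: 138·a + 5·b = -402;  5·a + (6401/14400)·b = -899/60.
Determinant 138·(6401/14400) − 5² = 87223/2400.
a = ((-402)·(6401/14400) − 5·(-899/60))/(87223/2400) = -249067/87223; b = (138·(-899/60) − 5·(-402))/(87223/2400) = -138480/87223.

a = -2.8555, b = -1.5877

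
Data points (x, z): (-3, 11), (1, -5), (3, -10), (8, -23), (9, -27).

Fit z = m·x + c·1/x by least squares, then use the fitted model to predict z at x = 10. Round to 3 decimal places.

ẑ = -29.663

AᵀA·[m, c]ᵀ = Aᵀz reads: 164·m + 5·c = -495;  5·m + (6481/5184)·c = -143/8.
Determinant 164·(6481/5184) − 5² = 233321/1296.
m = ((-495)·(6481/5184) − 5·(-143/8))/(233321/1296) = -249525/84844; c = (164·(-143/8) − 5·(-495))/(233321/1296) = -53784/21211.
At x = 10: ẑ = (-249525/84844)·(10) + (-53784/21211)·(1/10) = -6291909/212110.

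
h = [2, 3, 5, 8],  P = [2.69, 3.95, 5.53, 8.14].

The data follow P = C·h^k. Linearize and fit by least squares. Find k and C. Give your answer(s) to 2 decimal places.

Let Y = ln P. Fitting Y = k·ln h + ln C by least squares:
Σln h = 5.4806, Σ(ln h)² = 8.6018, Σln P = 6.1702, Σln h·ln P = 9.3077.
Equations: 8.6018·k + 5.4806·ln C = 9.3077;  5.4806·k + 4·ln C = 6.1702.
Δ = 8.6018·4 − (5.4806)² = 4.3697; k = (9.3077·4 − 5.4806·6.1702)/4.3697 = 0.78126, ln C = (8.6018·6.1702 − 5.4806·9.3077)/4.3697 = 0.47211, so C = exp(0.47211) = 1.60337.

k = 0.78, C = 1.60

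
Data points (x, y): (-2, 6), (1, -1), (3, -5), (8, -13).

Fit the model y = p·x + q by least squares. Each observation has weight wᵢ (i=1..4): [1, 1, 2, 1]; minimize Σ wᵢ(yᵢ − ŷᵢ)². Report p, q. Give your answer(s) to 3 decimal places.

From the data, Σwᵢ·x·x = 87, Σwᵢ·x = 13, Σwᵢ·1 = 5.
Moment sums: Σwᵢ·x·y = -147, Σwᵢ·y = -18.
MᵀWM·[p, q]ᵀ = MᵀWy becomes [[87, 13]; [13, 5]]·[p, q]ᵀ = [-147, -18]ᵀ.
Eliminating q: 5·(row 1) − 13·(row 2) gives 266·p = 5·(-147) − 13·(-18) = -501, so p = -501/266.
Then q = ((-18) − 13·(-501/266))/5 = 345/266.

p = -1.883, q = 1.297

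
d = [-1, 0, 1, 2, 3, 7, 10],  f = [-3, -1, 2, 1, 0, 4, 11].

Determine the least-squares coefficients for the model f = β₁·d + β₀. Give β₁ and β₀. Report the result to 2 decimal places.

β₁ = 1.06, β₀ = -1.35

Entries of XᵀX: Σd·d = 164, Σd = 22, Σ1 = 7.
Right-hand side: Σd·f = 145, Σf = 14.
XᵀX·[β₁, β₀]ᵀ = Xᵀf becomes [[164, 22]; [22, 7]]·[β₁, β₀]ᵀ = [145, 14]ᵀ.
Eliminating β₀: 7·(row 1) − 22·(row 2) gives 664·β₁ = 7·145 − 22·14 = 707, so β₁ = 707/664.
Then β₀ = (14 − 22·(707/664))/7 = -447/332.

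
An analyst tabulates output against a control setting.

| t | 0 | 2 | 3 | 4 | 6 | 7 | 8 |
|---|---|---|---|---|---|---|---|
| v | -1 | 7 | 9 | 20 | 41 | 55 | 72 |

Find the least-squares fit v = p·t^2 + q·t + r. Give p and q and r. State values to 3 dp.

Normal-equation sums: Σt^2·t^2 = 8146, Σt^2·t = 1170, Σt^2 = 178, Σt·t = 178, Σt = 30, Σ1 = 7.
And Σt^2·v = 9208, Σt·v = 1328, Σv = 203.
So MᵀM·[p, q, r]ᵀ = Mᵀv: [[8146, 1170, 178]; [1170, 178, 30]; [178, 30, 7]]·[p, q, r]ᵀ = [9208, 1328, 203]ᵀ.
Inverting the 3×3 Gram matrix, [p, q, r]ᵀ = [11827/11508, 3071/3836, -232/411]ᵀ.

p = 1.028, q = 0.801, r = -0.564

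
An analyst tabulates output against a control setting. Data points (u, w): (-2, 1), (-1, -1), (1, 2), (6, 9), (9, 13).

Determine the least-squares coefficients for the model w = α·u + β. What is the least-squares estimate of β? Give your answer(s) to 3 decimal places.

Entries of AᵀA: Σu·u = 123, Σu = 13, Σ1 = 5.
And Σu·w = 172, Σw = 24.
Determinant 123·5 − 13² = 446.
α = (172·5 − 13·24)/446 = 274/223; β = (123·24 − 13·172)/446 = 358/223.

β = 1.605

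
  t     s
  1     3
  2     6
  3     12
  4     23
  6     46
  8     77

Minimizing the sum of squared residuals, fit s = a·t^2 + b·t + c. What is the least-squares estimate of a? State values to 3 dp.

Setting ∂/∂a … = 0 gives: 5746·a + 828·b + 130·c = 7087;  828·a + 130·b + 24·c = 1035;  130·a + 24·b + 6·c = 167.
Inverting the 3×3 Gram matrix, [a, b, c]ᵀ = [1837/1775, 5037/3550, -943/3550]ᵀ.

a = 1.035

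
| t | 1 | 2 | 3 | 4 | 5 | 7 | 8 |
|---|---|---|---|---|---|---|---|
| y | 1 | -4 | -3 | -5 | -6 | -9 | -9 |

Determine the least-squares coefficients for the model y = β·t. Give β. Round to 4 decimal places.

β = -1.1964

Sums needed: Σt·t = 168.
Moment sums: Σt·y = -201.
MᵀM·[β]ᵀ = Mᵀy becomes [[168]]·[β]ᵀ = [-201]ᵀ.
β = (-201)/168 = -1.19643.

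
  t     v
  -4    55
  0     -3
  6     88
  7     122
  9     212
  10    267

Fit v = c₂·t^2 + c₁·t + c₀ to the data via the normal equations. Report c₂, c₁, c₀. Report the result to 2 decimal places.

Forming AᵀA = [[20514, 2224, 282]; [2224, 282, 28]; [282, 28, 6]] and Aᵀv = [53898, 5740, 741]ᵀ gives AᵀA·[c₂, c₁, c₀]ᵀ = Aᵀv.
Inverting the 3×3 Gram matrix, [c₂, c₁, c₀]ᵀ = [1793/604, -187287/68554, -448667/137108]ᵀ.

c₂ = 2.97, c₁ = -2.73, c₀ = -3.27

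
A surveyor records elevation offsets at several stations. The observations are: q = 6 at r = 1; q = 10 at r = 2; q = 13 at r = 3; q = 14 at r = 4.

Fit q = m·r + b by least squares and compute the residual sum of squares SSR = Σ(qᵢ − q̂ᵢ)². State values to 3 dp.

With design matrix A, AᵀA = [[30, 10]; [10, 4]] and Aᵀq = [121, 43]ᵀ.
Determinant 30·4 − 10² = 20.
m = (121·4 − 10·43)/20 = 27/10; b = (30·43 − 10·121)/20 = 4.
Residuals: -7/10, 3/5, 9/10, -4/5; SSR = 23/10.

SSR = 2.300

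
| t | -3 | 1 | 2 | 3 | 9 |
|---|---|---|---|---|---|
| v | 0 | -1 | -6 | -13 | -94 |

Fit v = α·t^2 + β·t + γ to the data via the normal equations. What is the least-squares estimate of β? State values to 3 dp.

β = -2.157

Entries of AᵀA: Σt^2·t^2 = 6740, Σt^2·t = 738, Σt^2 = 104, Σt·t = 104, Σt = 12, Σ1 = 5.
Right-hand side: Σt^2·v = -7756, Σt·v = -898, Σv = -114.
AᵀA·[α, β, γ]ᵀ = Aᵀv becomes [[6740, 738, 104]; [738, 104, 12]; [104, 12, 5]]·[α, β, γ]ᵀ = [-7756, -898, -114]ᵀ.
Inverting the 3×3 Gram matrix, [α, β, γ]ᵀ = [-124975/132051, -94924/44017, 272170/132051]ᵀ.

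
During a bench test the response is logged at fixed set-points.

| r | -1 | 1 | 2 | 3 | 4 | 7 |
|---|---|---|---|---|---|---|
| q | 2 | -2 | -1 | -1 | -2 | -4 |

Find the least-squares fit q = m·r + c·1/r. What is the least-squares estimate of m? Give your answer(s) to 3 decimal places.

m = -0.467

Entries of XᵀX: Σr·r = 80, Σr·1/r = 6, Σ1/r·1/r = 17245/7056.
Moment sums: Σr·q = -45, Σ1/r·q = -124/21.
Normal equations: [[80, 6]; [6, 17245/7056]]·[m, c]ᵀ = [-45, -124/21]ᵀ.
Eliminating c: (17245/7056)·(row 1) − 6·(row 2) gives (70349/441)·m = (17245/7056)·(-45) − 6·(-124/21) = -58449/784, so m = -526041/1125584.
Then c = ((-124/21) − 6·(-526041/1125584))/(17245/7056) = -89250/70349.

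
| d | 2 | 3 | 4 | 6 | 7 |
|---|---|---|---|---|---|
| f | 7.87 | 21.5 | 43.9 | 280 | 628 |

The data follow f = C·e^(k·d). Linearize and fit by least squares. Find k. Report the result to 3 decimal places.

With ln fᵢ as the transformed response and dᵢ as the regressor:
Σd = 22.0000, Σ(d)² = 114.0000, Σln f = 20.9904, Σd·ln f = 107.3645.
Equations: 114.0000·k + 22.0000·ln C = 107.3645;  22.0000·k + 5·ln C = 20.9904.
Solving (det = 86.0000): k = 0.87249, ln C = 0.35910.

k = 0.872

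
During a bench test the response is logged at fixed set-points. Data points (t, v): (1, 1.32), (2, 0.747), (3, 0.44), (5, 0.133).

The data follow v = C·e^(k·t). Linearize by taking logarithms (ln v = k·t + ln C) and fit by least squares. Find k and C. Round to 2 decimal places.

k = -0.57, C = 2.37

Taking logs, ln v = k·t + ln C, so regress ln v on t.
XᵀX = [[39.0000, 11.0000]; [11.0000, 4]], rhs = [-12.8557, -2.8524]ᵀ  (here Σt = 11.0000, Σ(t)² = 39.0000, Σln v = -2.8524, Σt·ln v = -12.8557).
Slope k = (n·Σt·ln v − Σt·Σln v)/(n·Σ(t)² − (Σt)²) = (4·-12.8557 − 11.0000·-2.8524)/35.0000 = -0.57274; ln C = (Σln v − k·Σt)/n = 0.86193, so C = exp(0.86193) = 2.36773.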